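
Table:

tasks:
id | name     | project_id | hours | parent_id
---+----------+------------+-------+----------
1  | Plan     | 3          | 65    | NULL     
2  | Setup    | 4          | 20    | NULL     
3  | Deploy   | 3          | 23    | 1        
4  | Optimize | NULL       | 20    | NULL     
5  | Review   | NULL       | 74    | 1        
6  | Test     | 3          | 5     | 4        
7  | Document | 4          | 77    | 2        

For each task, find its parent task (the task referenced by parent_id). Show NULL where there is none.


This is a self-join: tasks is joined to a second copy of itself, matching each row's parent_id to another row's id. Use LEFT JOIN so rows with parent_id=NULL are kept.
  - task 1 (Plan): parent_id=NULL -> NULL
  - task 2 (Setup): parent_id=NULL -> NULL
  - task 3 (Deploy): parent_id=1 -> Plan
  - task 4 (Optimize): parent_id=NULL -> NULL
  - task 5 (Review): parent_id=1 -> Plan
  - task 6 (Test): parent_id=4 -> Optimize
  - task 7 (Document): parent_id=2 -> Setup

SQL:
SELECT a.name AS item, b.name AS parent
FROM tasks a
LEFT JOIN tasks b ON a.parent_id = b.id

Result:
item     | parent  
---------+---------
Plan     | NULL    
Setup    | NULL    
Deploy   | Plan    
Optimize | NULL    
Review   | Plan    
Test     | Optimize
Document | Setup   


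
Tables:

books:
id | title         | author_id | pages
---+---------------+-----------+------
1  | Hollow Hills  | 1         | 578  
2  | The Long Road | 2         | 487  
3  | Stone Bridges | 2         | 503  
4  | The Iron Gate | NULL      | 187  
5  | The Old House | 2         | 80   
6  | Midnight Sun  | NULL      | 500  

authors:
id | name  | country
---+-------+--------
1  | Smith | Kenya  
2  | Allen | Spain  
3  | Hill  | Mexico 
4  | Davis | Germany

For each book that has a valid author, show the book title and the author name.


INNER JOIN keeps only books rows whose author_id matches an id in authors. Walk through each book:
  - book 1 (Hollow Hills): author_id=1 -> matches Smith
  - book 2 (The Long Road): author_id=2 -> matches Allen
  - book 3 (Stone Bridges): author_id=2 -> matches Allen
  - book 4 (The Iron Gate): author_id=NULL, no match -> dropped
  - book 5 (The Old House): author_id=2 -> matches Allen
  - book 6 (Midnight Sun): author_id=NULL, no match -> dropped
So 2 of 6 rows are dropped.

SQL:
SELECT a.title, b.name AS author
FROM books a
INNER JOIN authors b ON a.author_id = b.id

Result:
title         | author
--------------+-------
Hollow Hills  | Smith 
The Long Road | Allen 
Stone Bridges | Allen 
The Old House | Allen 


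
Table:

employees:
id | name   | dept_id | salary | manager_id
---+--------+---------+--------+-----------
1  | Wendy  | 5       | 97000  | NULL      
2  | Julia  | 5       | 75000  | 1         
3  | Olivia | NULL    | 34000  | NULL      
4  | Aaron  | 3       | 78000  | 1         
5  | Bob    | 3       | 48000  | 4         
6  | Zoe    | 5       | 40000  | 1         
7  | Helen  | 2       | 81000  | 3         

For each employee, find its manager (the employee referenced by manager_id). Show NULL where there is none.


This is a self-join: employees is joined to a second copy of itself, matching each row's manager_id to another row's id. Use LEFT JOIN so rows with manager_id=NULL are kept.
  - employee 1 (Wendy): manager_id=NULL -> NULL
  - employee 2 (Julia): manager_id=1 -> Wendy
  - employee 3 (Olivia): manager_id=NULL -> NULL
  - employee 4 (Aaron): manager_id=1 -> Wendy
  - employee 5 (Bob): manager_id=4 -> Aaron
  - employee 6 (Zoe): manager_id=1 -> Wendy
  - employee 7 (Helen): manager_id=3 -> Olivia

SQL:
SELECT a.name AS item, b.name AS manager
FROM employees a
LEFT JOIN employees b ON a.manager_id = b.id

Result:
item   | manager
-------+--------
Wendy  | NULL   
Julia  | Wendy  
Olivia | NULL   
Aaron  | Wendy  
Bob    | Aaron  
Zoe    | Wendy  
Helen  | Olivia 


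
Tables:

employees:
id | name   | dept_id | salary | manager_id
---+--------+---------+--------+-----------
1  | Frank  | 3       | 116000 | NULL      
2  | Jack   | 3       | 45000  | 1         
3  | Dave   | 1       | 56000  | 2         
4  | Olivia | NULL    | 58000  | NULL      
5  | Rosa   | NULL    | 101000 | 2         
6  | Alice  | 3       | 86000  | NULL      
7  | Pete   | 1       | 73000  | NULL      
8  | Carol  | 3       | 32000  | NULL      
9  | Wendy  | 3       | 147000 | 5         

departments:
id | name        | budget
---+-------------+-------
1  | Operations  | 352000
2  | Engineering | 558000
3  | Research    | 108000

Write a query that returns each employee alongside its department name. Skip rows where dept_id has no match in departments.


INNER JOIN keeps only employees rows whose dept_id matches an id in departments. Walk through each employee:
  - employee 1 (Frank): dept_id=3 -> matches Research
  - employee 2 (Jack): dept_id=3 -> matches Research
  - employee 3 (Dave): dept_id=1 -> matches Operations
  - employee 4 (Olivia): dept_id=NULL, no match -> dropped
  - employee 5 (Rosa): dept_id=NULL, no match -> dropped
  - employee 6 (Alice): dept_id=3 -> matches Research
  - employee 7 (Pete): dept_id=1 -> matches Operations
  - employee 8 (Carol): dept_id=3 -> matches Research
  - employee 9 (Wendy): dept_id=3 -> matches Research
So 2 of 9 rows are dropped.

SQL:
SELECT a.name, b.name AS department
FROM employees a
INNER JOIN departments b ON a.dept_id = b.id

Result:
name  | department
------+-----------
Frank | Research  
Jack  | Research  
Dave  | Operations
Alice | Research  
Pete  | Operations
Carol | Research  
Wendy | Research  


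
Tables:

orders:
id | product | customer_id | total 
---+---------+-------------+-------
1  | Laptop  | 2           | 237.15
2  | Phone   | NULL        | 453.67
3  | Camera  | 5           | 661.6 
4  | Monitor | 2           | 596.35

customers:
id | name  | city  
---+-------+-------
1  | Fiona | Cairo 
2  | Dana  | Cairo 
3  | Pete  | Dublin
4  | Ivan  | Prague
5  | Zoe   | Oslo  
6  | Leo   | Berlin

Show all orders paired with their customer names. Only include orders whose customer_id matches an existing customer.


INNER JOIN keeps only orders rows whose customer_id matches an id in customers. Walk through each order:
  - order 1 (Laptop): customer_id=2 -> matches Dana
  - order 2 (Phone): customer_id=NULL, no match -> dropped
  - order 3 (Camera): customer_id=5 -> matches Zoe
  - order 4 (Monitor): customer_id=2 -> matches Dana
So 1 of 4 rows is dropped.

SQL:
SELECT a.product, b.name AS customer
FROM orders a
INNER JOIN customers b ON a.customer_id = b.id

Result:
product | customer
--------+---------
Laptop  | Dana    
Camera  | Zoe     
Monitor | Dana    


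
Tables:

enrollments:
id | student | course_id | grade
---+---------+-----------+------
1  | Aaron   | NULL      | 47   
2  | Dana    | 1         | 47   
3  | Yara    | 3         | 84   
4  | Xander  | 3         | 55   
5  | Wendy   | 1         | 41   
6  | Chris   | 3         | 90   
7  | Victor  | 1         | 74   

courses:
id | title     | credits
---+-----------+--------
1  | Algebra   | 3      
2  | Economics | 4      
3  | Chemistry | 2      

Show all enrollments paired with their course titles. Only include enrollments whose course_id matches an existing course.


INNER JOIN keeps only enrollments rows whose course_id matches an id in courses. Walk through each enrollment:
  - enrollment 1 (Aaron): course_id=NULL, no match -> dropped
  - enrollment 2 (Dana): course_id=1 -> matches Algebra
  - enrollment 3 (Yara): course_id=3 -> matches Chemistry
  - enrollment 4 (Xander): course_id=3 -> matches Chemistry
  - enrollment 5 (Wendy): course_id=1 -> matches Algebra
  - enrollment 6 (Chris): course_id=3 -> matches Chemistry
  - enrollment 7 (Victor): course_id=1 -> matches Algebra
So 1 of 7 rows is dropped.

SQL:
SELECT a.student, b.title AS course
FROM enrollments a
INNER JOIN courses b ON a.course_id = b.id

Result:
student | course   
--------+----------
Dana    | Algebra  
Yara    | Chemistry
Xander  | Chemistry
Wendy   | Algebra  
Chris   | Chemistry
Victor  | Algebra  


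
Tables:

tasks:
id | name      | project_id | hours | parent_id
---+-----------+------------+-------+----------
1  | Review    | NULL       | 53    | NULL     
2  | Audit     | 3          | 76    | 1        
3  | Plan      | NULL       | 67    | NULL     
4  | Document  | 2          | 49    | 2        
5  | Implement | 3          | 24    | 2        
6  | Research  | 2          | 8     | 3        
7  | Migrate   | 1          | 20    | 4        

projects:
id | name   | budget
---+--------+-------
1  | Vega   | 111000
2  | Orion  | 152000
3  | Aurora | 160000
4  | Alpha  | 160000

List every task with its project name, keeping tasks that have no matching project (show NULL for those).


LEFT JOIN keeps every row from tasks (the left table); where project_id has no match in projects, the project columns become NULL. Walk through each task:
  - task 1 (Review): project_id=NULL, no match -> kept with NULL
  - task 2 (Audit): project_id=3 -> matches Aurora
  - task 3 (Plan): project_id=NULL, no match -> kept with NULL
  - task 4 (Document): project_id=2 -> matches Orion
  - task 5 (Implement): project_id=3 -> matches Aurora
  - task 6 (Research): project_id=2 -> matches Orion
  - task 7 (Migrate): project_id=1 -> matches Vega
All 7 rows appear; 2 have NULL project.

SQL:
SELECT a.name, b.name AS project
FROM tasks a
LEFT JOIN projects b ON a.project_id = b.id

Result:
name      | project
----------+--------
Review    | NULL   
Audit     | Aurora 
Plan      | NULL   
Document  | Orion  
Implement | Aurora 
Research  | Orion  
Migrate   | Vega   


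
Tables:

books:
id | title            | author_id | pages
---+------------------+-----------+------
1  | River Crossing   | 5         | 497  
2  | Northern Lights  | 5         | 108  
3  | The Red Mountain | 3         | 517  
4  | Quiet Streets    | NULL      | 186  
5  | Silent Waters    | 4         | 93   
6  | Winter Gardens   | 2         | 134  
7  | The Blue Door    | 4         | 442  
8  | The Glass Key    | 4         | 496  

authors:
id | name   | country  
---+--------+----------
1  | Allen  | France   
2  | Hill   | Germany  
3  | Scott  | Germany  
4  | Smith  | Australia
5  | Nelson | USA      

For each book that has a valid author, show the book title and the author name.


INNER JOIN keeps only books rows whose author_id matches an id in authors. Walk through each book:
  - book 1 (River Crossing): author_id=5 -> matches Nelson
  - book 2 (Northern Lights): author_id=5 -> matches Nelson
  - book 3 (The Red Mountain): author_id=3 -> matches Scott
  - book 4 (Quiet Streets): author_id=NULL, no match -> dropped
  - book 5 (Silent Waters): author_id=4 -> matches Smith
  - book 6 (Winter Gardens): author_id=2 -> matches Hill
  - book 7 (The Blue Door): author_id=4 -> matches Smith
  - book 8 (The Glass Key): author_id=4 -> matches Smith
So 1 of 8 rows is dropped.

SQL:
SELECT a.title, b.name AS author
FROM books a
INNER JOIN authors b ON a.author_id = b.id

Result:
title            | author
-----------------+-------
River Crossing   | Nelson
Northern Lights  | Nelson
The Red Mountain | Scott 
Silent Waters    | Smith 
Winter Gardens   | Hill  
The Blue Door    | Smith 
The Glass Key    | Smith 


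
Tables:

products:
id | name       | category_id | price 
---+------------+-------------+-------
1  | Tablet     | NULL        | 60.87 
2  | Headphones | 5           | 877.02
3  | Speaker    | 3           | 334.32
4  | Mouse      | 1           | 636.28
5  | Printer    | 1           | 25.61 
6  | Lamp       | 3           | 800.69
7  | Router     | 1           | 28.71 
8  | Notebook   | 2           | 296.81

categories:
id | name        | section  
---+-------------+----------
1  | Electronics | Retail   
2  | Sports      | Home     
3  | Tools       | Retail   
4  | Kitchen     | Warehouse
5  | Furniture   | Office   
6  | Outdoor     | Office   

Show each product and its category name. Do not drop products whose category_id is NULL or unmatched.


LEFT JOIN keeps every row from products (the left table); where category_id has no match in categories, the category columns become NULL. Walk through each product:
  - product 1 (Tablet): category_id=NULL, no match -> kept with NULL
  - product 2 (Headphones): category_id=5 -> matches Furniture
  - product 3 (Speaker): category_id=3 -> matches Tools
  - product 4 (Mouse): category_id=1 -> matches Electronics
  - product 5 (Printer): category_id=1 -> matches Electronics
  - product 6 (Lamp): category_id=3 -> matches Tools
  - product 7 (Router): category_id=1 -> matches Electronics
  - product 8 (Notebook): category_id=2 -> matches Sports
All 8 rows appear; 1 has NULL category.

SQL:
SELECT a.name, b.name AS category
FROM products a
LEFT JOIN categories b ON a.category_id = b.id

Result:
name       | category   
-----------+------------
Tablet     | NULL       
Headphones | Furniture  
Speaker    | Tools      
Mouse      | Electronics
Printer    | Electronics
Lamp       | Tools      
Router     | Electronics
Notebook   | Sports     


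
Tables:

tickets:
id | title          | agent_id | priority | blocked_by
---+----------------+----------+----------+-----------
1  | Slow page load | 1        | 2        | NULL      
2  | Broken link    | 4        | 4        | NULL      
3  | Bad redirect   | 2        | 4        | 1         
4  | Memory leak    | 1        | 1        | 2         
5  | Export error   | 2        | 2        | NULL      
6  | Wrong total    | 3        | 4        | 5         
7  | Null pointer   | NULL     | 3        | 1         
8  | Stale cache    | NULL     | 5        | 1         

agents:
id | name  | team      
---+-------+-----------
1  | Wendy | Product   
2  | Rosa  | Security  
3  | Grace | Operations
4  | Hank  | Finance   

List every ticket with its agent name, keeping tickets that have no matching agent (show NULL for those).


LEFT JOIN keeps every row from tickets (the left table); where agent_id has no match in agents, the agent columns become NULL. Walk through each ticket:
  - ticket 1 (Slow page load): agent_id=1 -> matches Wendy
  - ticket 2 (Broken link): agent_id=4 -> matches Hank
  - ticket 3 (Bad redirect): agent_id=2 -> matches Rosa
  - ticket 4 (Memory leak): agent_id=1 -> matches Wendy
  - ticket 5 (Export error): agent_id=2 -> matches Rosa
  - ticket 6 (Wrong total): agent_id=3 -> matches Grace
  - ticket 7 (Null pointer): agent_id=NULL, no match -> kept with NULL
  - ticket 8 (Stale cache): agent_id=NULL, no match -> kept with NULL
All 8 rows appear; 2 have NULL agent.

SQL:
SELECT a.title, b.name AS agent
FROM tickets a
LEFT JOIN agents b ON a.agent_id = b.id

Result:
title          | agent
---------------+------
Slow page load | Wendy
Broken link    | Hank 
Bad redirect   | Rosa 
Memory leak    | Wendy
Export error   | Rosa 
Wrong total    | Grace
Null pointer   | NULL 
Stale cache    | NULL 


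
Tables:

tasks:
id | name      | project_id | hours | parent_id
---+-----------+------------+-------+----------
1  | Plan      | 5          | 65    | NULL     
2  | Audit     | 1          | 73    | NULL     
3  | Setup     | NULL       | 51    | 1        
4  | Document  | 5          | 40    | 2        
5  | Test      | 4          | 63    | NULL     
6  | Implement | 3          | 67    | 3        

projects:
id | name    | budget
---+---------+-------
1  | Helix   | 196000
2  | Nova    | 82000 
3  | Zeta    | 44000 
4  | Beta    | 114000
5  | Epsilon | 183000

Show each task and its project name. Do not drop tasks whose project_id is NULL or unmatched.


LEFT JOIN keeps every row from tasks (the left table); where project_id has no match in projects, the project columns become NULL. Walk through each task:
  - task 1 (Plan): project_id=5 -> matches Epsilon
  - task 2 (Audit): project_id=1 -> matches Helix
  - task 3 (Setup): project_id=NULL, no match -> kept with NULL
  - task 4 (Document): project_id=5 -> matches Epsilon
  - task 5 (Test): project_id=4 -> matches Beta
  - task 6 (Implement): project_id=3 -> matches Zeta
All 6 rows appear; 1 has NULL project.

SQL:
SELECT a.name, b.name AS project
FROM tasks a
LEFT JOIN projects b ON a.project_id = b.id

Result:
name      | project
----------+--------
Plan      | Epsilon
Audit     | Helix  
Setup     | NULL   
Document  | Epsilon
Test      | Beta   
Implement | Zeta   


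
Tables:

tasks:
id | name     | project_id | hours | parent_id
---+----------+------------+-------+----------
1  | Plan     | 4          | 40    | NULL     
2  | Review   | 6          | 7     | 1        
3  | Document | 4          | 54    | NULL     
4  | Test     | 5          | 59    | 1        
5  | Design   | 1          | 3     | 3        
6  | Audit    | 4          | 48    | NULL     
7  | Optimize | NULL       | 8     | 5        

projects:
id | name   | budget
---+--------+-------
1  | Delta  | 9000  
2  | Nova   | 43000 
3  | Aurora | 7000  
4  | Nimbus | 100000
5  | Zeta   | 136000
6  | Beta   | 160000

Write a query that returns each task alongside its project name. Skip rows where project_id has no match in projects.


INNER JOIN keeps only tasks rows whose project_id matches an id in projects. Walk through each task:
  - task 1 (Plan): project_id=4 -> matches Nimbus
  - task 2 (Review): project_id=6 -> matches Beta
  - task 3 (Document): project_id=4 -> matches Nimbus
  - task 4 (Test): project_id=5 -> matches Zeta
  - task 5 (Design): project_id=1 -> matches Delta
  - task 6 (Audit): project_id=4 -> matches Nimbus
  - task 7 (Optimize): project_id=NULL, no match -> dropped
So 1 of 7 rows is dropped.

SQL:
SELECT a.name, b.name AS project
FROM tasks a
INNER JOIN projects b ON a.project_id = b.id

Result:
name     | project
---------+--------
Plan     | Nimbus 
Review   | Beta   
Document | Nimbus 
Test     | Zeta   
Design   | Delta  
Audit    | Nimbus 


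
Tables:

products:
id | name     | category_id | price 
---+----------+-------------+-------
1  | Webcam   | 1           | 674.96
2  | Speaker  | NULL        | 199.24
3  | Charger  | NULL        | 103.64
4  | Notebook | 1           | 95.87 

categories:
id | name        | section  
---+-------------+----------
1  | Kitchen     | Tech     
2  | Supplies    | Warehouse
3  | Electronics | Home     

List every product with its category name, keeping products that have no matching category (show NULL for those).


LEFT JOIN keeps every row from products (the left table); where category_id has no match in categories, the category columns become NULL. Walk through each product:
  - product 1 (Webcam): category_id=1 -> matches Kitchen
  - product 2 (Speaker): category_id=NULL, no match -> kept with NULL
  - product 3 (Charger): category_id=NULL, no match -> kept with NULL
  - product 4 (Notebook): category_id=1 -> matches Kitchen
All 4 rows appear; 2 have NULL category.

SQL:
SELECT a.name, b.name AS category
FROM products a
LEFT JOIN categories b ON a.category_id = b.id

Result:
name     | category
---------+---------
Webcam   | Kitchen 
Speaker  | NULL    
Charger  | NULL    
Notebook | Kitchen 


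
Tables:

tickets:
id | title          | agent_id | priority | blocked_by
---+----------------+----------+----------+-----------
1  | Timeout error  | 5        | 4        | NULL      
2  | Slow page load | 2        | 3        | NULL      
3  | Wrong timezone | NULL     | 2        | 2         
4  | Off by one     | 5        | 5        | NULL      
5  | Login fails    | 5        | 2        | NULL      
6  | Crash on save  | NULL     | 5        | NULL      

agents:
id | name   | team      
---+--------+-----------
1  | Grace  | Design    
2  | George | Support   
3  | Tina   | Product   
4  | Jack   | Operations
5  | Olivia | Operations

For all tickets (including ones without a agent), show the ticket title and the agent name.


LEFT JOIN keeps every row from tickets (the left table); where agent_id has no match in agents, the agent columns become NULL. Walk through each ticket:
  - ticket 1 (Timeout error): agent_id=5 -> matches Olivia
  - ticket 2 (Slow page load): agent_id=2 -> matches George
  - ticket 3 (Wrong timezone): agent_id=NULL, no match -> kept with NULL
  - ticket 4 (Off by one): agent_id=5 -> matches Olivia
  - ticket 5 (Login fails): agent_id=5 -> matches Olivia
  - ticket 6 (Crash on save): agent_id=NULL, no match -> kept with NULL
All 6 rows appear; 2 have NULL agent.

SQL:
SELECT a.title, b.name AS agent
FROM tickets a
LEFT JOIN agents b ON a.agent_id = b.id

Result:
title          | agent 
---------------+-------
Timeout error  | Olivia
Slow page load | George
Wrong timezone | NULL  
Off by one     | Olivia
Login fails    | Olivia
Crash on save  | NULL  


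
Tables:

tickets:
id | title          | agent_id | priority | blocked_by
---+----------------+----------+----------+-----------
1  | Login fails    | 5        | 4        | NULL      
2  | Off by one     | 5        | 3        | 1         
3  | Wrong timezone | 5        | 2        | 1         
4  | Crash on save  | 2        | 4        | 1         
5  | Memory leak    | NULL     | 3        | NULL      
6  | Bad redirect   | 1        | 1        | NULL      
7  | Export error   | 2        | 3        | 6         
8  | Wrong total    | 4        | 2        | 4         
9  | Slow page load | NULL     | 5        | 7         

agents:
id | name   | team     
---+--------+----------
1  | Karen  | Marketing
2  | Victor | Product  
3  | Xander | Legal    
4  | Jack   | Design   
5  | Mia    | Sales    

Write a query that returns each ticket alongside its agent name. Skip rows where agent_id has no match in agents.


INNER JOIN keeps only tickets rows whose agent_id matches an id in agents. Walk through each ticket:
  - ticket 1 (Login fails): agent_id=5 -> matches Mia
  - ticket 2 (Off by one): agent_id=5 -> matches Mia
  - ticket 3 (Wrong timezone): agent_id=5 -> matches Mia
  - ticket 4 (Crash on save): agent_id=2 -> matches Victor
  - ticket 5 (Memory leak): agent_id=NULL, no match -> dropped
  - ticket 6 (Bad redirect): agent_id=1 -> matches Karen
  - ticket 7 (Export error): agent_id=2 -> matches Victor
  - ticket 8 (Wrong total): agent_id=4 -> matches Jack
  - ticket 9 (Slow page load): agent_id=NULL, no match -> dropped
So 2 of 9 rows are dropped.

SQL:
SELECT a.title, b.name AS agent
FROM tickets a
INNER JOIN agents b ON a.agent_id = b.id

Result:
title          | agent 
---------------+-------
Login fails    | Mia   
Off by one     | Mia   
Wrong timezone | Mia   
Crash on save  | Victor
Bad redirect   | Karen 
Export error   | Victor
Wrong total    | Jack  


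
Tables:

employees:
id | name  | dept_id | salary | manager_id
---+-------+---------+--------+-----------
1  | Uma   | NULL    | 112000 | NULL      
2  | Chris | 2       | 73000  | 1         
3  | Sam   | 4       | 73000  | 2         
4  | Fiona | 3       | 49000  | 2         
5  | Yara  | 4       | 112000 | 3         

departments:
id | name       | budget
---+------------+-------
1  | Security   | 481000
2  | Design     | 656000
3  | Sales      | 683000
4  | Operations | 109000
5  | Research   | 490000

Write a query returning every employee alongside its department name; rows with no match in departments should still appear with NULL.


LEFT JOIN keeps every row from employees (the left table); where dept_id has no match in departments, the department columns become NULL. Walk through each employee:
  - employee 1 (Uma): dept_id=NULL, no match -> kept with NULL
  - employee 2 (Chris): dept_id=2 -> matches Design
  - employee 3 (Sam): dept_id=4 -> matches Operations
  - employee 4 (Fiona): dept_id=3 -> matches Sales
  - employee 5 (Yara): dept_id=4 -> matches Operations
All 5 rows appear; 1 has NULL department.

SQL:
SELECT a.name, b.name AS department
FROM employees a
LEFT JOIN departments b ON a.dept_id = b.id

Result:
name  | department
------+-----------
Uma   | NULL      
Chris | Design    
Sam   | Operations
Fiona | Sales     
Yara  | Operations


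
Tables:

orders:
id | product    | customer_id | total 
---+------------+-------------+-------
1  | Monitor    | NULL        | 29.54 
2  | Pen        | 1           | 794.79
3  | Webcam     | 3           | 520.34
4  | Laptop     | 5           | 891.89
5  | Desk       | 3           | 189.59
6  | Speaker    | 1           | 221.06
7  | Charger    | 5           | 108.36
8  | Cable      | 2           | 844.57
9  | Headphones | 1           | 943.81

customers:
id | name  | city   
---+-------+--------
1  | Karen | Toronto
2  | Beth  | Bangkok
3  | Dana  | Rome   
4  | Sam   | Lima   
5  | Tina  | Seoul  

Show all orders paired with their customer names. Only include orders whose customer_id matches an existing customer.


INNER JOIN keeps only orders rows whose customer_id matches an id in customers. Walk through each order:
  - order 1 (Monitor): customer_id=NULL, no match -> dropped
  - order 2 (Pen): customer_id=1 -> matches Karen
  - order 3 (Webcam): customer_id=3 -> matches Dana
  - order 4 (Laptop): customer_id=5 -> matches Tina
  - order 5 (Desk): customer_id=3 -> matches Dana
  - order 6 (Speaker): customer_id=1 -> matches Karen
  - order 7 (Charger): customer_id=5 -> matches Tina
  - order 8 (Cable): customer_id=2 -> matches Beth
  - order 9 (Headphones): customer_id=1 -> matches Karen
So 1 of 9 rows is dropped.

SQL:
SELECT a.product, b.name AS customer
FROM orders a
INNER JOIN customers b ON a.customer_id = b.id

Result:
product    | customer
-----------+---------
Pen        | Karen   
Webcam     | Dana    
Laptop     | Tina    
Desk       | Dana    
Speaker    | Karen   
Charger    | Tina    
Cable      | Beth    
Headphones | Karen   


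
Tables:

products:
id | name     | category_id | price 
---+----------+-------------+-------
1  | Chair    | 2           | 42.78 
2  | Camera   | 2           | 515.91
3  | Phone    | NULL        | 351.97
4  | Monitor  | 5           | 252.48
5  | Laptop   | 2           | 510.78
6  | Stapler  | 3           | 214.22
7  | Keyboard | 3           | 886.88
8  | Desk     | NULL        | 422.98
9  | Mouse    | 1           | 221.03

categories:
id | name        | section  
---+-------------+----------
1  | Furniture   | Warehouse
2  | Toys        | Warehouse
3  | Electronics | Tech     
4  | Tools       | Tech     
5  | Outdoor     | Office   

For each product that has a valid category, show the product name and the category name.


INNER JOIN keeps only products rows whose category_id matches an id in categories. Walk through each product:
  - product 1 (Chair): category_id=2 -> matches Toys
  - product 2 (Camera): category_id=2 -> matches Toys
  - product 3 (Phone): category_id=NULL, no match -> dropped
  - product 4 (Monitor): category_id=5 -> matches Outdoor
  - product 5 (Laptop): category_id=2 -> matches Toys
  - product 6 (Stapler): category_id=3 -> matches Electronics
  - product 7 (Keyboard): category_id=3 -> matches Electronics
  - product 8 (Desk): category_id=NULL, no match -> dropped
  - product 9 (Mouse): category_id=1 -> matches Furniture
So 2 of 9 rows are dropped.

SQL:
SELECT a.name, b.name AS category
FROM products a
INNER JOIN categories b ON a.category_id = b.id

Result:
name     | category   
---------+------------
Chair    | Toys       
Camera   | Toys       
Monitor  | Outdoor    
Laptop   | Toys       
Stapler  | Electronics
Keyboard | Electronics
Mouse    | Furniture  


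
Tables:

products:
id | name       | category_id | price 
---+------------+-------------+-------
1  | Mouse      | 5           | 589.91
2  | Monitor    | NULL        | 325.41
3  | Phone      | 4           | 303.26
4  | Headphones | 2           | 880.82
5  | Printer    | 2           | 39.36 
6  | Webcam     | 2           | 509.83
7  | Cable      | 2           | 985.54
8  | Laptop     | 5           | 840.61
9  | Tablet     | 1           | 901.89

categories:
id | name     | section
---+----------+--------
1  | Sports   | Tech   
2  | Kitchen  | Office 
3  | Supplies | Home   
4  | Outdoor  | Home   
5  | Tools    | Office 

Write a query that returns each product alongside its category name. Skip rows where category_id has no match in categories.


INNER JOIN keeps only products rows whose category_id matches an id in categories. Walk through each product:
  - product 1 (Mouse): category_id=5 -> matches Tools
  - product 2 (Monitor): category_id=NULL, no match -> dropped
  - product 3 (Phone): category_id=4 -> matches Outdoor
  - product 4 (Headphones): category_id=2 -> matches Kitchen
  - product 5 (Printer): category_id=2 -> matches Kitchen
  - product 6 (Webcam): category_id=2 -> matches Kitchen
  - product 7 (Cable): category_id=2 -> matches Kitchen
  - product 8 (Laptop): category_id=5 -> matches Tools
  - product 9 (Tablet): category_id=1 -> matches Sports
So 1 of 9 rows is dropped.

SQL:
SELECT a.name, b.name AS category
FROM products a
INNER JOIN categories b ON a.category_id = b.id

Result:
name       | category
-----------+---------
Mouse      | Tools   
Phone      | Outdoor 
Headphones | Kitchen 
Printer    | Kitchen 
Webcam     | Kitchen 
Cable      | Kitchen 
Laptop     | Tools   
Tablet     | Sports  


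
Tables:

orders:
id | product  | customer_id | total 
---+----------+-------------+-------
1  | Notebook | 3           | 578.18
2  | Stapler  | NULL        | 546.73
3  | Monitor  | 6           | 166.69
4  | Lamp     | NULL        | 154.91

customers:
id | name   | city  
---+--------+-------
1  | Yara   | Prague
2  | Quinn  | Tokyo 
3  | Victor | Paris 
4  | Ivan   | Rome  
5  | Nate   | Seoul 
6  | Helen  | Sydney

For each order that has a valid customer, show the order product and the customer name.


INNER JOIN keeps only orders rows whose customer_id matches an id in customers. Walk through each order:
  - order 1 (Notebook): customer_id=3 -> matches Victor
  - order 2 (Stapler): customer_id=NULL, no match -> dropped
  - order 3 (Monitor): customer_id=6 -> matches Helen
  - order 4 (Lamp): customer_id=NULL, no match -> dropped
So 2 of 4 rows are dropped.

SQL:
SELECT a.product, b.name AS customer
FROM orders a
INNER JOIN customers b ON a.customer_id = b.id

Result:
product  | customer
---------+---------
Notebook | Victor  
Monitor  | Helen   


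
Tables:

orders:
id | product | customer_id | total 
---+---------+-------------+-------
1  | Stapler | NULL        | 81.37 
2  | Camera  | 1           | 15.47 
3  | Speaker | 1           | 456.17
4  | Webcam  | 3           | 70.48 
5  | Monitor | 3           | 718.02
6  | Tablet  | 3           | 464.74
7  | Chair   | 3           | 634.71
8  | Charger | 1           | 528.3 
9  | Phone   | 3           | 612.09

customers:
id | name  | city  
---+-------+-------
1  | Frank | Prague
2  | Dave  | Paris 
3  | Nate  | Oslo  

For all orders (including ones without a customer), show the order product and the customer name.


LEFT JOIN keeps every row from orders (the left table); where customer_id has no match in customers, the customer columns become NULL. Walk through each order:
  - order 1 (Stapler): customer_id=NULL, no match -> kept with NULL
  - order 2 (Camera): customer_id=1 -> matches Frank
  - order 3 (Speaker): customer_id=1 -> matches Frank
  - order 4 (Webcam): customer_id=3 -> matches Nate
  - order 5 (Monitor): customer_id=3 -> matches Nate
  - order 6 (Tablet): customer_id=3 -> matches Nate
  - order 7 (Chair): customer_id=3 -> matches Nate
  - order 8 (Charger): customer_id=1 -> matches Frank
  - order 9 (Phone): customer_id=3 -> matches Nate
All 9 rows appear; 1 has NULL customer.

SQL:
SELECT a.product, b.name AS customer
FROM orders a
LEFT JOIN customers b ON a.customer_id = b.id

Result:
product | customer
--------+---------
Stapler | NULL    
Camera  | Frank   
Speaker | Frank   
Webcam  | Nate    
Monitor | Nate    
Tablet  | Nate    
Chair   | Nate    
Charger | Frank   
Phone   | Nate    


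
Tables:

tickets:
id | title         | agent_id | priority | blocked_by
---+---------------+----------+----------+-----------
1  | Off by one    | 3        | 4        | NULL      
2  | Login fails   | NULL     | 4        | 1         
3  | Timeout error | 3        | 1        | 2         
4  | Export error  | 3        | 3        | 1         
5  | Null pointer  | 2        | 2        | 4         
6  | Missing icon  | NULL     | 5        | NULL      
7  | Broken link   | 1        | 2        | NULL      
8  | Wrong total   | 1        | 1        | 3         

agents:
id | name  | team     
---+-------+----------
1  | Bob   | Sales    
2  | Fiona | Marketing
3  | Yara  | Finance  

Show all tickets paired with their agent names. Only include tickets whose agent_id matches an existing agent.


INNER JOIN keeps only tickets rows whose agent_id matches an id in agents. Walk through each ticket:
  - ticket 1 (Off by one): agent_id=3 -> matches Yara
  - ticket 2 (Login fails): agent_id=NULL, no match -> dropped
  - ticket 3 (Timeout error): agent_id=3 -> matches Yara
  - ticket 4 (Export error): agent_id=3 -> matches Yara
  - ticket 5 (Null pointer): agent_id=2 -> matches Fiona
  - ticket 6 (Missing icon): agent_id=NULL, no match -> dropped
  - ticket 7 (Broken link): agent_id=1 -> matches Bob
  - ticket 8 (Wrong total): agent_id=1 -> matches Bob
So 2 of 8 rows are dropped.

SQL:
SELECT a.title, b.name AS agent
FROM tickets a
INNER JOIN agents b ON a.agent_id = b.id

Result:
title         | agent
--------------+------
Off by one    | Yara 
Timeout error | Yara 
Export error  | Yara 
Null pointer  | Fiona
Broken link   | Bob  
Wrong total   | Bob  


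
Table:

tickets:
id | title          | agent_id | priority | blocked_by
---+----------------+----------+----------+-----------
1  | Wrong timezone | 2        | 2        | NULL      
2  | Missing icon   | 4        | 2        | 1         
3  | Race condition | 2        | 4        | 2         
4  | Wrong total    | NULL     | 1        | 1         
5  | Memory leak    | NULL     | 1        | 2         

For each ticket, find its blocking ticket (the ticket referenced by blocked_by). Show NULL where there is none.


This is a self-join: tickets is joined to a second copy of itself, matching each row's blocked_by to another row's id. Use LEFT JOIN so rows with blocked_by=NULL are kept.
  - ticket 1 (Wrong timezone): blocked_by=NULL -> NULL
  - ticket 2 (Missing icon): blocked_by=1 -> Wrong timezone
  - ticket 3 (Race condition): blocked_by=2 -> Missing icon
  - ticket 4 (Wrong total): blocked_by=1 -> Wrong timezone
  - ticket 5 (Memory leak): blocked_by=2 -> Missing icon

SQL:
SELECT a.title AS item, b.title AS blocked_by
FROM tickets a
LEFT JOIN tickets b ON a.blocked_by = b.id

Result:
item           | blocked_by    
---------------+---------------
Wrong timezone | NULL          
Missing icon   | Wrong timezone
Race condition | Missing icon  
Wrong total    | Wrong timezone
Memory leak    | Missing icon  


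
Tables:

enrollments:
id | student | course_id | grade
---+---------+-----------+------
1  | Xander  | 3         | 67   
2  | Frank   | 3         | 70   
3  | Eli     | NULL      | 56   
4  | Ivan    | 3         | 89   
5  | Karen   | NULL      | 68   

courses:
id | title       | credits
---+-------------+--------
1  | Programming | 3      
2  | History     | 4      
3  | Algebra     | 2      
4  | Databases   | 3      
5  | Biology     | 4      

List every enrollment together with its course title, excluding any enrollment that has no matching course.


INNER JOIN keeps only enrollments rows whose course_id matches an id in courses. Walk through each enrollment:
  - enrollment 1 (Xander): course_id=3 -> matches Algebra
  - enrollment 2 (Frank): course_id=3 -> matches Algebra
  - enrollment 3 (Eli): course_id=NULL, no match -> dropped
  - enrollment 4 (Ivan): course_id=3 -> matches Algebra
  - enrollment 5 (Karen): course_id=NULL, no match -> dropped
So 2 of 5 rows are dropped.

SQL:
SELECT a.student, b.title AS course
FROM enrollments a
INNER JOIN courses b ON a.course_id = b.id

Result:
student | course 
--------+--------
Xander  | Algebra
Frank   | Algebra
Ivan    | Algebra


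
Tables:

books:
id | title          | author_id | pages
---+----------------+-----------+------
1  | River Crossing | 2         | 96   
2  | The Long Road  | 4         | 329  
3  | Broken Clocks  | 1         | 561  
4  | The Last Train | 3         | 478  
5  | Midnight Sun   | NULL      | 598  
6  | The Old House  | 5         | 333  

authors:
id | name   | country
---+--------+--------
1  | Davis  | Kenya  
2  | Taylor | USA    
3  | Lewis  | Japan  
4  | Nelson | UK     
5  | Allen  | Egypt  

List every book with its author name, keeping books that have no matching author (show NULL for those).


LEFT JOIN keeps every row from books (the left table); where author_id has no match in authors, the author columns become NULL. Walk through each book:
  - book 1 (River Crossing): author_id=2 -> matches Taylor
  - book 2 (The Long Road): author_id=4 -> matches Nelson
  - book 3 (Broken Clocks): author_id=1 -> matches Davis
  - book 4 (The Last Train): author_id=3 -> matches Lewis
  - book 5 (Midnight Sun): author_id=NULL, no match -> kept with NULL
  - book 6 (The Old House): author_id=5 -> matches Allen
All 6 rows appear; 1 has NULL author.

SQL:
SELECT a.title, b.name AS author
FROM books a
LEFT JOIN authors b ON a.author_id = b.id

Result:
title          | author
---------------+-------
River Crossing | Taylor
The Long Road  | Nelson
Broken Clocks  | Davis 
The Last Train | Lewis 
Midnight Sun   | NULL  
The Old House  | Allen 


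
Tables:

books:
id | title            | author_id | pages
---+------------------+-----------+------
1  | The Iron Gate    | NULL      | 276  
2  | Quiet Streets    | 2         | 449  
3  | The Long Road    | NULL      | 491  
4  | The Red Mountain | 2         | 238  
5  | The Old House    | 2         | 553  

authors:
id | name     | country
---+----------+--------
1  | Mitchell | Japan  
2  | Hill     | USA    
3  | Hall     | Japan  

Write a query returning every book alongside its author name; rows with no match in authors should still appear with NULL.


LEFT JOIN keeps every row from books (the left table); where author_id has no match in authors, the author columns become NULL. Walk through each book:
  - book 1 (The Iron Gate): author_id=NULL, no match -> kept with NULL
  - book 2 (Quiet Streets): author_id=2 -> matches Hill
  - book 3 (The Long Road): author_id=NULL, no match -> kept with NULL
  - book 4 (The Red Mountain): author_id=2 -> matches Hill
  - book 5 (The Old House): author_id=2 -> matches Hill
All 5 rows appear; 2 have NULL author.

SQL:
SELECT a.title, b.name AS author
FROM books a
LEFT JOIN authors b ON a.author_id = b.id

Result:
title            | author
-----------------+-------
The Iron Gate    | NULL  
Quiet Streets    | Hill  
The Long Road    | NULL  
The Red Mountain | Hill  
The Old House    | Hill  


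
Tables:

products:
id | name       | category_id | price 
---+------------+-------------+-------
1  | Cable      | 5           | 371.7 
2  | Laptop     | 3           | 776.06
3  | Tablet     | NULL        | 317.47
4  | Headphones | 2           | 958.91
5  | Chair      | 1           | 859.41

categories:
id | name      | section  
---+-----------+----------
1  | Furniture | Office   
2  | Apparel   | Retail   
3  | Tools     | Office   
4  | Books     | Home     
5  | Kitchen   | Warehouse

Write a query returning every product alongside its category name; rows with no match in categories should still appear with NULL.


LEFT JOIN keeps every row from products (the left table); where category_id has no match in categories, the category columns become NULL. Walk through each product:
  - product 1 (Cable): category_id=5 -> matches Kitchen
  - product 2 (Laptop): category_id=3 -> matches Tools
  - product 3 (Tablet): category_id=NULL, no match -> kept with NULL
  - product 4 (Headphones): category_id=2 -> matches Apparel
  - product 5 (Chair): category_id=1 -> matches Furniture
All 5 rows appear; 1 has NULL category.

SQL:
SELECT a.name, b.name AS category
FROM products a
LEFT JOIN categories b ON a.category_id = b.id

Result:
name       | category 
-----------+----------
Cable      | Kitchen  
Laptop     | Tools    
Tablet     | NULL     
Headphones | Apparel  
Chair      | Furniture


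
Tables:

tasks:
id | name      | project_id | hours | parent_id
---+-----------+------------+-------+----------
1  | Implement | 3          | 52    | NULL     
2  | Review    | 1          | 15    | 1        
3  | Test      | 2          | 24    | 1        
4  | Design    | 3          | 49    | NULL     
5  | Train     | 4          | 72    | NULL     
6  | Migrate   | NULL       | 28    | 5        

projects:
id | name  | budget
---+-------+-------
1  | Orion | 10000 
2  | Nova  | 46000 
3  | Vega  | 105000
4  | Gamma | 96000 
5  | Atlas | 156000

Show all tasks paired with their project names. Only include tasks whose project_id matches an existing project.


INNER JOIN keeps only tasks rows whose project_id matches an id in projects. Walk through each task:
  - task 1 (Implement): project_id=3 -> matches Vega
  - task 2 (Review): project_id=1 -> matches Orion
  - task 3 (Test): project_id=2 -> matches Nova
  - task 4 (Design): project_id=3 -> matches Vega
  - task 5 (Train): project_id=4 -> matches Gamma
  - task 6 (Migrate): project_id=NULL, no match -> dropped
So 1 of 6 rows is dropped.

SQL:
SELECT a.name, b.name AS project
FROM tasks a
INNER JOIN projects b ON a.project_id = b.id

Result:
name      | project
----------+--------
Implement | Vega   
Review    | Orion  
Test      | Nova   
Design    | Vega   
Train     | Gamma  
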